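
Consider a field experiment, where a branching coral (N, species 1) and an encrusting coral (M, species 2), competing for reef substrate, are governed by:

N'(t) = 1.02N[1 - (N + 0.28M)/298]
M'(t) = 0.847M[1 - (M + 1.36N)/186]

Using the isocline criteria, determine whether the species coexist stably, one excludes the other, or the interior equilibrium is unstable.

Compare the nullcline intercepts: K1/α12 = 298/0.28 = 1060 > K2 = 186; K2/α21 = 186/1.36 = 137 < K1 = 298.
Since the inequalities point opposite ways, species 1 can invade but species 2 cannot.

species 1 excludes species 2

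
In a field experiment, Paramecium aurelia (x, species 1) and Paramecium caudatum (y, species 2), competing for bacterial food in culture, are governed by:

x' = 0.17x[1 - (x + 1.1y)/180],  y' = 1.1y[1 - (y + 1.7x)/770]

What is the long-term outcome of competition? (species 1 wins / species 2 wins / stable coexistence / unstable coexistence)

Compare the nullcline intercepts: K1/α12 = 180/1.1 = 164 < K2 = 770; K2/α21 = 770/1.7 = 453 > K1 = 180.
Since the inequalities point opposite ways, species 2 can invade but species 1 cannot.

species 2 excludes species 1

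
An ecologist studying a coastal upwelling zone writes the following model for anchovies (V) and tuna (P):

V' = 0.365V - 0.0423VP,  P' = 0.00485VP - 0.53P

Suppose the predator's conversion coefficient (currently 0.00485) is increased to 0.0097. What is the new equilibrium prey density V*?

V* ≈ 54.6

At the interior fixed point, setting dP/dt = 0 with P > 0 fixes V* = (predator death rate)/(VP coefficient) — independent of the other coefficients.
With the change, V* = 0.53/0.0097 = 54.6; it falls from 109.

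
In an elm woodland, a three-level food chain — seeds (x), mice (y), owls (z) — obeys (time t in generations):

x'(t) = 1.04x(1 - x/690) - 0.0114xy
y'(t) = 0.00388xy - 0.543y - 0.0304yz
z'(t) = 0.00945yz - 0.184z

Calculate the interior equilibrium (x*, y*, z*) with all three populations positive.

From dz/dt = 0: 0.00945y* = 0.184, so y* = 19.5.
From dx/dt = 0: 1.04(1 - x*/690) = 0.0114·19.5, giving x* = 690·(1 - 0.213) = 543.
From dy/dt = 0: 0.00388·543 - 0.543 = 0.0304z*, so z* = 1.56/0.0304 = 51.4.

x* ≈ 543, y* ≈ 19.5, z* ≈ 51.4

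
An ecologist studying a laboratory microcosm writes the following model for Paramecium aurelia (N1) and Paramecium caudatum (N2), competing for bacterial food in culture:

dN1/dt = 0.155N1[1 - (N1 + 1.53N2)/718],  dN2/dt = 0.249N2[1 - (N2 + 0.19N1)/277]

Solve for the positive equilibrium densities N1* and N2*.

Setting both brackets to zero gives the nullclines N1 + 1.53N2 = 718 and 0.19N1 + N2 = 277.
Substituting N2 = 277 - 0.19N1 into the first: N1(1 - 1.53·0.19) = 718 - 1.53·277.
So N1* = 294/0.709 = 415, and then N2* = 277 - 0.19·415 = 198.

N1* ≈ 415, N2* ≈ 198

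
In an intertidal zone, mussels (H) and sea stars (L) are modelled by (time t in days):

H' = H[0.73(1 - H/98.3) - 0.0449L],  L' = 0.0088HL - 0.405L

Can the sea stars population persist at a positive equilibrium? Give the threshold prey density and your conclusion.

The predator equation gives dL/dt > 0 only when H > 0.405/0.0088 = 46.
Without the predator, H → K = 98.3. Since 98.3 > 46, the predator can invade and persist.

Threshold H = 46; K > 46, so yes, the predator persists.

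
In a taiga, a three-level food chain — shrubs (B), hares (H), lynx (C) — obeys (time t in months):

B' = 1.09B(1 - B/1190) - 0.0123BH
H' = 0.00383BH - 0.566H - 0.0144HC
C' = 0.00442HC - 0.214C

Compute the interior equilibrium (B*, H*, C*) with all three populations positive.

From dC/dt = 0: 0.00442H* = 0.214, so H* = 48.4.
From dB/dt = 0: 1.09(1 - B*/1190) = 0.0123·48.4, giving B* = 1190·(1 - 0.546) = 540.
From dH/dt = 0: 0.00383·540 - 0.566 = 0.0144C*, so C* = 1.5/0.0144 = 104.

B* ≈ 540, H* ≈ 48.4, C* ≈ 104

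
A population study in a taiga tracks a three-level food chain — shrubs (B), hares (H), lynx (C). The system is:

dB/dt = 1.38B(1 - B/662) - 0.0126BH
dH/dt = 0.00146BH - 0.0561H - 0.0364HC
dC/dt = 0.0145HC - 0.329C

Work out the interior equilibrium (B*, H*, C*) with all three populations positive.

From dC/dt = 0: 0.0145H* = 0.329, so H* = 22.7.
From dB/dt = 0: 1.38(1 - B*/662) = 0.0126·22.7, giving B* = 662·(1 - 0.207) = 525.
From dH/dt = 0: 0.00146·525 - 0.0561 = 0.0364C*, so C* = 0.71/0.0364 = 19.5.

B* ≈ 525, H* ≈ 22.7, C* ≈ 19.5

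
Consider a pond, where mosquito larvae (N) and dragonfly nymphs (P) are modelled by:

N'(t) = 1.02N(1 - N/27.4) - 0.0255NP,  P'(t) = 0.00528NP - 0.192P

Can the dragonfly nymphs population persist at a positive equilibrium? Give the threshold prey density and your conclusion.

The predator equation gives dP/dt > 0 only when N > 0.192/0.00528 = 36.4.
Without the predator, N → K = 27.4. Since 27.4 < 36.4, the predator cannot invade.

Threshold N = 36.4; K < 36.4, so no, the predator goes extinct.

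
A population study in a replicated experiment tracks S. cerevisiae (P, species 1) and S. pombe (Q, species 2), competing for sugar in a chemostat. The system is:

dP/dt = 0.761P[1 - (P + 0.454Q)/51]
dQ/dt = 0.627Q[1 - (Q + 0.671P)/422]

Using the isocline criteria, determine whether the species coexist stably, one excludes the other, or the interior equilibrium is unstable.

Compare the nullcline intercepts: K1/α12 = 51/0.454 = 112 < K2 = 422; K2/α21 = 422/0.671 = 629 > K1 = 51.
Since the inequalities point opposite ways, species 2 can invade but species 1 cannot.

species 2 excludes species 1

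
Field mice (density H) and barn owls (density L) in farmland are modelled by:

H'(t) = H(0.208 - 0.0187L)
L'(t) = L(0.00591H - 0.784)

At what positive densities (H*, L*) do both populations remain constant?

H* ≈ 133, L* ≈ 11.1

Set dL/dt = 0 with L > 0: 0.00591H - 0.784 = 0, so H* = 0.784/0.00591 = 133.
Set dH/dt = 0 with H > 0: 0.208 - 0.0187L = 0, so L* = 0.208/0.0187 = 11.1.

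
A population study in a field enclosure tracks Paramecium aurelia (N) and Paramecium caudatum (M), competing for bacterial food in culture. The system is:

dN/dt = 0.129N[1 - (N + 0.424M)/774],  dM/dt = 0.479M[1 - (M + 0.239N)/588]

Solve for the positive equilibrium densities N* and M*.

N* ≈ 584, M* ≈ 448

Setting both brackets to zero gives the nullclines N + 0.424M = 774 and 0.239N + M = 588.
Substituting M = 588 - 0.239N into the first: N(1 - 0.424·0.239) = 774 - 0.424·588.
So N* = 525/0.899 = 584, and then M* = 588 - 0.239·584 = 448.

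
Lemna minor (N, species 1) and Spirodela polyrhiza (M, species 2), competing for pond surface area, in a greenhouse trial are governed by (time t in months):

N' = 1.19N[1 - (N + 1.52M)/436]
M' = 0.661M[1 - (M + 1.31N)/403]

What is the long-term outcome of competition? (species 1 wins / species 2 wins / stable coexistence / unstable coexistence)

unstable coexistence (outcome depends on initial conditions)

Compare the nullcline intercepts: K1/α12 = 436/1.52 = 287 < K2 = 403; K2/α21 = 403/1.31 = 308 < K1 = 436.
Since both are reversed, neither can invade when rare; the interior point is a saddle.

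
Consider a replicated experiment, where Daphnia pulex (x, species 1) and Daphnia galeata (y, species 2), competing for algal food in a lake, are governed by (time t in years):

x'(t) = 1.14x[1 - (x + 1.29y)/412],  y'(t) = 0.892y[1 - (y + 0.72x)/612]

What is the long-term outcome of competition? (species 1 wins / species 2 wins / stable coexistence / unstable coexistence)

Compare the nullcline intercepts: K1/α12 = 412/1.29 = 319 < K2 = 612; K2/α21 = 612/0.72 = 850 > K1 = 412.
Since the inequalities point opposite ways, species 2 can invade but species 1 cannot.

species 2 excludes species 1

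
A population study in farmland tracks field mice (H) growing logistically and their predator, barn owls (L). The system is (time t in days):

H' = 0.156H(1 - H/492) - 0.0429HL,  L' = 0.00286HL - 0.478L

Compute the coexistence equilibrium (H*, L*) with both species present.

From dL/dt = 0 with L > 0: 0.00286H* = 0.478, so H* = 167.
Substitute into dH/dt = 0: 0.156(1 - 167/492) = 0.0429L*.
The bracket is 0.66, giving L* = 0.103/0.0429 = 2.4.

H* ≈ 167, L* ≈ 2.4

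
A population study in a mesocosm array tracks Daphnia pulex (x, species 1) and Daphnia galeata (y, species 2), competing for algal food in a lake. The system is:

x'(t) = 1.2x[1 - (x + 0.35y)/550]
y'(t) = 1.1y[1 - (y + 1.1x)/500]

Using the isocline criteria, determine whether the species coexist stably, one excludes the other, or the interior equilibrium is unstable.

species 1 excludes species 2

Compare the nullcline intercepts: K1/α12 = 550/0.35 = 1570 > K2 = 500; K2/α21 = 500/1.1 = 455 < K1 = 550.
Since the inequalities point opposite ways, species 1 can invade but species 2 cannot.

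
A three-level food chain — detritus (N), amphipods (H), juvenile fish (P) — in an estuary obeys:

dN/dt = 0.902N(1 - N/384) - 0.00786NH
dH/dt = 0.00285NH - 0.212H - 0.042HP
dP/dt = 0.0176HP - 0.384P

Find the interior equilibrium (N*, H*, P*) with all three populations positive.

From dP/dt = 0: 0.0176H* = 0.384, so H* = 21.8.
From dN/dt = 0: 0.902(1 - N*/384) = 0.00786·21.8, giving N* = 384·(1 - 0.19) = 311.
From dH/dt = 0: 0.00285·311 - 0.212 = 0.042P*, so P* = 0.674/0.042 = 16.1.

N* ≈ 311, H* ≈ 21.8, P* ≈ 16.1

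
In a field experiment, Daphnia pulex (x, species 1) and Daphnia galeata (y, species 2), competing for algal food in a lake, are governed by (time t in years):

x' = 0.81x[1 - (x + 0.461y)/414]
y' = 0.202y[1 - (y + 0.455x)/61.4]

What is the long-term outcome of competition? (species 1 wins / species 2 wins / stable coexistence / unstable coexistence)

Compare the nullcline intercepts: K1/α12 = 414/0.461 = 898 > K2 = 61.4; K2/α21 = 61.4/0.455 = 135 < K1 = 414.
Since the inequalities point opposite ways, species 1 can invade but species 2 cannot.

species 1 excludes species 2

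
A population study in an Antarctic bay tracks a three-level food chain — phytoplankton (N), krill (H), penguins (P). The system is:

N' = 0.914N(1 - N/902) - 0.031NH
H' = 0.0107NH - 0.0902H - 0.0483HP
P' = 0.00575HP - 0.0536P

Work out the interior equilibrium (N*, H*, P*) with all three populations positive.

From dP/dt = 0: 0.00575H* = 0.0536, so H* = 9.32.
From dN/dt = 0: 0.914(1 - N*/902) = 0.031·9.32, giving N* = 902·(1 - 0.316) = 617.
From dH/dt = 0: 0.0107·617 - 0.0902 = 0.0483P*, so P* = 6.51/0.0483 = 135.

N* ≈ 617, H* ≈ 9.32, P* ≈ 135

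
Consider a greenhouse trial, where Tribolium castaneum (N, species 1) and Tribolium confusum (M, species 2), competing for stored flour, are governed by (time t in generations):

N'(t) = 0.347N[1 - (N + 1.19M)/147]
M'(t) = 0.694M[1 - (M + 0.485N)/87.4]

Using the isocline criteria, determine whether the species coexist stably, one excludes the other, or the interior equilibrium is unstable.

stable coexistence

Compare the nullcline intercepts: K1/α12 = 147/1.19 = 124 > K2 = 87.4; K2/α21 = 87.4/0.485 = 180 > K1 = 147.
Since both inequalities hold, each species can invade when rare, so the interior equilibrium is stable.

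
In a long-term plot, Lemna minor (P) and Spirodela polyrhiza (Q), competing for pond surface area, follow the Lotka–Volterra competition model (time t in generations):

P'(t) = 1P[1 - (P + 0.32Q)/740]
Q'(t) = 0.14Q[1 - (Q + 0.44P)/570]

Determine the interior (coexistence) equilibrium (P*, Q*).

Setting both brackets to zero gives the nullclines P + 0.32Q = 740 and 0.44P + Q = 570.
Substituting Q = 570 - 0.44P into the first: P(1 - 0.32·0.44) = 740 - 0.32·570.
So P* = 558/0.859 = 649, and then Q* = 570 - 0.44·649 = 284.

P* ≈ 649, Q* ≈ 284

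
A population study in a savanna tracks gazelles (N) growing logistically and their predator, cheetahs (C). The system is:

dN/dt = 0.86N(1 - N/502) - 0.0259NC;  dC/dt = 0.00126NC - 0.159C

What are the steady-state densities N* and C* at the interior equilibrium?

From dC/dt = 0 with C > 0: 0.00126N* = 0.159, so N* = 126.
Substitute into dN/dt = 0: 0.86(1 - 126/502) = 0.0259C*.
The bracket is 0.749, giving C* = 0.644/0.0259 = 24.9.

N* ≈ 126, C* ≈ 24.9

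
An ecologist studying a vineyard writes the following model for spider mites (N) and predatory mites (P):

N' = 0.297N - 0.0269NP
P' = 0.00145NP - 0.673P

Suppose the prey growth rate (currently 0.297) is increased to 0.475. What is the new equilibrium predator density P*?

At the interior fixed point, setting dN/dt = 0 with N > 0 fixes P* = (prey growth rate)/(NP coefficient) — independent of the other coefficients.
With the change, P* = 0.475/0.0269 = 17.7; it rises from 11.

P* ≈ 17.7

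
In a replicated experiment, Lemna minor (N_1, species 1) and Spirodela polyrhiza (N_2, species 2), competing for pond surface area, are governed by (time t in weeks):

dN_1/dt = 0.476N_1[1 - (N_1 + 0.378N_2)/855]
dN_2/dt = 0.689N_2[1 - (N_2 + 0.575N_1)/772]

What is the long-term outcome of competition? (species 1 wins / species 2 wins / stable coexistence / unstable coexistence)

Compare the nullcline intercepts: K1/α12 = 855/0.378 = 2260 > K2 = 772; K2/α21 = 772/0.575 = 1340 > K1 = 855.
Since both inequalities hold, each species can invade when rare, so the interior equilibrium is stable.

stable coexistence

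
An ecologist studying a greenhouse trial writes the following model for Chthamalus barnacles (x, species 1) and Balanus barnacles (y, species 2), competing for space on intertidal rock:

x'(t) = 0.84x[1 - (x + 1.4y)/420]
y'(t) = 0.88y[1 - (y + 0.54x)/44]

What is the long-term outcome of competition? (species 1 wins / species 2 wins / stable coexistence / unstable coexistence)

species 1 excludes species 2

Compare the nullcline intercepts: K1/α12 = 420/1.4 = 300 > K2 = 44; K2/α21 = 44/0.54 = 81.5 < K1 = 420.
Since the inequalities point opposite ways, species 1 can invade but species 2 cannot.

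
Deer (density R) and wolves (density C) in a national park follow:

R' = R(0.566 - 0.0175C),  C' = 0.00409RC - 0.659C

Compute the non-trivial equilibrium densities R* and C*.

Set dC/dt = 0 with C > 0: 0.00409R - 0.659 = 0, so R* = 0.659/0.00409 = 161.
Set dR/dt = 0 with R > 0: 0.566 - 0.0175C = 0, so C* = 0.566/0.0175 = 32.3.

R* ≈ 161, C* ≈ 32.3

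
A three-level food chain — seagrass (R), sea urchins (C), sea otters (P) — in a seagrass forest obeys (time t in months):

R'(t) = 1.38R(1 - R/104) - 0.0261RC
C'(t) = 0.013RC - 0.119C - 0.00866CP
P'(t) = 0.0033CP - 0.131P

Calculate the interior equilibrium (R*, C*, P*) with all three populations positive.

From dP/dt = 0: 0.0033C* = 0.131, so C* = 39.7.
From dR/dt = 0: 1.38(1 - R*/104) = 0.0261·39.7, giving R* = 104·(1 - 0.751) = 25.9.
From dC/dt = 0: 0.013·25.9 - 0.119 = 0.00866P*, so P* = 0.218/0.00866 = 25.2.

R* ≈ 25.9, C* ≈ 39.7, P* ≈ 25.2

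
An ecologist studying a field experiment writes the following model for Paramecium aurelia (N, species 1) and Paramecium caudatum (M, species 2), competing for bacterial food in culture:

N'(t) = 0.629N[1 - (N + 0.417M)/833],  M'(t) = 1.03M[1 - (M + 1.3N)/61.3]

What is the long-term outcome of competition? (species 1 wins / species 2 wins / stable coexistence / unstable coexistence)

species 1 excludes species 2

Compare the nullcline intercepts: K1/α12 = 833/0.417 = 2000 > K2 = 61.3; K2/α21 = 61.3/1.3 = 47.2 < K1 = 833.
Since the inequalities point opposite ways, species 1 can invade but species 2 cannot.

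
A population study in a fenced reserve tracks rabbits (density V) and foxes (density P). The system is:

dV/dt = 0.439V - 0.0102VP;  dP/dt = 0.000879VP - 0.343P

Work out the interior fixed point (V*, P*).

V* ≈ 390, P* ≈ 43

Set dP/dt = 0 with P > 0: 0.000879V - 0.343 = 0, so V* = 0.343/0.000879 = 390.
Set dV/dt = 0 with V > 0: 0.439 - 0.0102P = 0, so P* = 0.439/0.0102 = 43.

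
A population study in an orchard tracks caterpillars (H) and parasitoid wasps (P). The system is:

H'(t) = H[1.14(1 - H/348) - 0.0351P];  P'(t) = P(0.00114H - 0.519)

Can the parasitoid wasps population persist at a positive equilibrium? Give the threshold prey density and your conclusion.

Threshold H = 455; K < 455, so no, the predator goes extinct.

The predator equation gives dP/dt > 0 only when H > 0.519/0.00114 = 455.
Without the predator, H → K = 348. Since 348 < 455, the predator cannot invade.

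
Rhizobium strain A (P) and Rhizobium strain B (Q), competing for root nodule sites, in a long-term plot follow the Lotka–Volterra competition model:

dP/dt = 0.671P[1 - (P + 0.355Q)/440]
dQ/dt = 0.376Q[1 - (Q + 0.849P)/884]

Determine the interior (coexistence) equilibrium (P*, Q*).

Setting both brackets to zero gives the nullclines P + 0.355Q = 440 and 0.849P + Q = 884.
Substituting Q = 884 - 0.849P into the first: P(1 - 0.355·0.849) = 440 - 0.355·884.
So P* = 126/0.699 = 181, and then Q* = 884 - 0.849·181 = 731.

P* ≈ 181, Q* ≈ 731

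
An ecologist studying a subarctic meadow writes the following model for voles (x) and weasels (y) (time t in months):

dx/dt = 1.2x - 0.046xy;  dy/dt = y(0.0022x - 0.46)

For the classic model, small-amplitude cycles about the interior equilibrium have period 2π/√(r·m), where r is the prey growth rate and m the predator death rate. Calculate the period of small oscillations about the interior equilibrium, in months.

T ≈ 8.46 months

Here r = 1.2 and m = 0.46, so r·m = 0.552.
ω = √0.552 = 0.743 per month, hence T = 2π/ω ≈ 8.46 months.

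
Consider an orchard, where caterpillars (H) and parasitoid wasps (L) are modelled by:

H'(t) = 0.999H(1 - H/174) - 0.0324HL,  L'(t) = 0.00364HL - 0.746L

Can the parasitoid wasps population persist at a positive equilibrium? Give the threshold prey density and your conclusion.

Threshold H = 205; K < 205, so no, the predator goes extinct.

The predator equation gives dL/dt > 0 only when H > 0.746/0.00364 = 205.
Without the predator, H → K = 174. Since 174 < 205, the predator cannot invade.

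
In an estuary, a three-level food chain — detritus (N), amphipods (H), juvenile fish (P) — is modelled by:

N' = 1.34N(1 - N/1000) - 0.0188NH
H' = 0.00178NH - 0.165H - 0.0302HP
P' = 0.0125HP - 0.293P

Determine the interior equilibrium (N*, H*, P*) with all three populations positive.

From dP/dt = 0: 0.0125H* = 0.293, so H* = 23.4.
From dN/dt = 0: 1.34(1 - N*/1000) = 0.0188·23.4, giving N* = 1000·(1 - 0.329) = 671.
From dH/dt = 0: 0.00178·671 - 0.165 = 0.0302P*, so P* = 1.03/0.0302 = 34.1.

N* ≈ 671, H* ≈ 23.4, P* ≈ 34.1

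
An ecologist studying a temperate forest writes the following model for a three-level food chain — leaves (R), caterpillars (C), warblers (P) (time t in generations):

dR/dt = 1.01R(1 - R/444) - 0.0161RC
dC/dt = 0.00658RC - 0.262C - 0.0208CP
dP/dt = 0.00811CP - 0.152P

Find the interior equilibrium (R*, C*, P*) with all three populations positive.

From dP/dt = 0: 0.00811C* = 0.152, so C* = 18.7.
From dR/dt = 0: 1.01(1 - R*/444) = 0.0161·18.7, giving R* = 444·(1 - 0.299) = 311.
From dC/dt = 0: 0.00658·311 - 0.262 = 0.0208P*, so P* = 1.79/0.0208 = 85.9.

R* ≈ 311, C* ≈ 18.7, P* ≈ 85.9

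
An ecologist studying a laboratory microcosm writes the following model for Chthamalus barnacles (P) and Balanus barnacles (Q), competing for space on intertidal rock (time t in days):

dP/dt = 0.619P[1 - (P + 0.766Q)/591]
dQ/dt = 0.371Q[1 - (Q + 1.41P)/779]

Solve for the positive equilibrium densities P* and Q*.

P* ≈ 71.4, Q* ≈ 678

Setting both brackets to zero gives the nullclines P + 0.766Q = 591 and 1.41P + Q = 779.
Substituting Q = 779 - 1.41P into the first: P(1 - 0.766·1.41) = 591 - 0.766·779.
So P* = -5.71/-0.0801 = 71.4, and then Q* = 779 - 1.41·71.4 = 678.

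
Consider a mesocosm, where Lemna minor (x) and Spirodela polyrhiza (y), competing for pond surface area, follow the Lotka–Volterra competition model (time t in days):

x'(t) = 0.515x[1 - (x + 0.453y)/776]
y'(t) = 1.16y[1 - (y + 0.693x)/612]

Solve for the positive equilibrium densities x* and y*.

Setting both brackets to zero gives the nullclines x + 0.453y = 776 and 0.693x + y = 612.
Substituting y = 612 - 0.693x into the first: x(1 - 0.453·0.693) = 776 - 0.453·612.
So x* = 499/0.686 = 727, and then y* = 612 - 0.693·727 = 108.

x* ≈ 727, y* ≈ 108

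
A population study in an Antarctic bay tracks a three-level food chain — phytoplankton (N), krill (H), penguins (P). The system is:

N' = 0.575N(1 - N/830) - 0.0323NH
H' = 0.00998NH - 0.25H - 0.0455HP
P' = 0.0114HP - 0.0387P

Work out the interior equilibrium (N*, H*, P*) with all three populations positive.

From dP/dt = 0: 0.0114H* = 0.0387, so H* = 3.39.
From dN/dt = 0: 0.575(1 - N*/830) = 0.0323·3.39, giving N* = 830·(1 - 0.191) = 672.
From dH/dt = 0: 0.00998·672 - 0.25 = 0.0455P*, so P* = 6.45/0.0455 = 142.

N* ≈ 672, H* ≈ 3.39, P* ≈ 142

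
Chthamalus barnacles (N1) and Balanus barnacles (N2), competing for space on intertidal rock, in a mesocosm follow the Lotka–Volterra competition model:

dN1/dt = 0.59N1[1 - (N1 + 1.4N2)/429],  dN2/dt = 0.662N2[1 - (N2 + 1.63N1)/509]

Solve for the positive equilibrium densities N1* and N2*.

N1* ≈ 221, N2* ≈ 148

Setting both brackets to zero gives the nullclines N1 + 1.4N2 = 429 and 1.63N1 + N2 = 509.
Substituting N2 = 509 - 1.63N1 into the first: N1(1 - 1.4·1.63) = 429 - 1.4·509.
So N1* = -284/-1.28 = 221, and then N2* = 509 - 1.63·221 = 148.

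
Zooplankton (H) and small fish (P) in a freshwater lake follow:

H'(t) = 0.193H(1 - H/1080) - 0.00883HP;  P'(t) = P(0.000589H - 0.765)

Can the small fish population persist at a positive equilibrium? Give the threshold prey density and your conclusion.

The predator equation gives dP/dt > 0 only when H > 0.765/0.000589 = 1300.
Without the predator, H → K = 1080. Since 1080 < 1300, the predator cannot invade.

Threshold H = 1300; K < 1300, so no, the predator goes extinct.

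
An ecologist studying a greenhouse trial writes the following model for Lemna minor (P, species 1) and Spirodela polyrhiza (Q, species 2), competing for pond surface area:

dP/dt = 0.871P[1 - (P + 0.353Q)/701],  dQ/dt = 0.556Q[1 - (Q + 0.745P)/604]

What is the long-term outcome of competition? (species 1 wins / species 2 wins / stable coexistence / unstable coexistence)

stable coexistence

Compare the nullcline intercepts: K1/α12 = 701/0.353 = 1990 > K2 = 604; K2/α21 = 604/0.745 = 811 > K1 = 701.
Since both inequalities hold, each species can invade when rare, so the interior equilibrium is stable.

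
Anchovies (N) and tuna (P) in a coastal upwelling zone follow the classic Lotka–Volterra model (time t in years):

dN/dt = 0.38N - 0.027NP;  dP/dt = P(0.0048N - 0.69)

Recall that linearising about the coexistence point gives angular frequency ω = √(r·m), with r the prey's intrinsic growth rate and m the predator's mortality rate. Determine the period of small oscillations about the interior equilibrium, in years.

T ≈ 12.3 years

Here r = 0.38 and m = 0.69, so r·m = 0.262.
ω = √0.262 = 0.512 per year, hence T = 2π/ω ≈ 12.3 years.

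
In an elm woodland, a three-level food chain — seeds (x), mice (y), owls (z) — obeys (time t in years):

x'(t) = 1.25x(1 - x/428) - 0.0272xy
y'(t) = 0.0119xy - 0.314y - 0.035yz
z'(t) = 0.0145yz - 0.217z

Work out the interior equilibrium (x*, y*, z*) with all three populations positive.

x* ≈ 289, y* ≈ 15, z* ≈ 89.2

From dz/dt = 0: 0.0145y* = 0.217, so y* = 15.
From dx/dt = 0: 1.25(1 - x*/428) = 0.0272·15, giving x* = 428·(1 - 0.326) = 289.
From dy/dt = 0: 0.0119·289 - 0.314 = 0.035z*, so z* = 3.12/0.035 = 89.2.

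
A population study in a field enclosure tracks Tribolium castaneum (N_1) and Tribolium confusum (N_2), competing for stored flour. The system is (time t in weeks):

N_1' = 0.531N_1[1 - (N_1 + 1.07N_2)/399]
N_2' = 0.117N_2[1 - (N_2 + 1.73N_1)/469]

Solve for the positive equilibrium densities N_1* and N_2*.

N_1* ≈ 121, N_2* ≈ 260

Setting both brackets to zero gives the nullclines N_1 + 1.07N_2 = 399 and 1.73N_1 + N_2 = 469.
Substituting N_2 = 469 - 1.73N_1 into the first: N_1(1 - 1.07·1.73) = 399 - 1.07·469.
So N_1* = -103/-0.851 = 121, and then N_2* = 469 - 1.73·121 = 260.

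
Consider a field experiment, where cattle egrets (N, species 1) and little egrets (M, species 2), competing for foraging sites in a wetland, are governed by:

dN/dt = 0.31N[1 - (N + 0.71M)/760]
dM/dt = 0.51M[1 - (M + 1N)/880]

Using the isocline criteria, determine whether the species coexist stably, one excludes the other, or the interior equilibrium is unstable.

stable coexistence

Compare the nullcline intercepts: K1/α12 = 760/0.71 = 1070 > K2 = 880; K2/α21 = 880/1 = 880 > K1 = 760.
Since both inequalities hold, each species can invade when rare, so the interior equilibrium is stable.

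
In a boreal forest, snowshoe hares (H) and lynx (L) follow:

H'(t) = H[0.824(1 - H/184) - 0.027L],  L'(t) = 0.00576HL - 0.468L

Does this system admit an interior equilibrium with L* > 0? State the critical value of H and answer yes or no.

The predator equation gives dL/dt > 0 only when H > 0.468/0.00576 = 81.2.
Without the predator, H → K = 184. Since 184 > 81.2, the predator can invade and persist.

Threshold H = 81.2; K > 81.2, so yes, the predator persists.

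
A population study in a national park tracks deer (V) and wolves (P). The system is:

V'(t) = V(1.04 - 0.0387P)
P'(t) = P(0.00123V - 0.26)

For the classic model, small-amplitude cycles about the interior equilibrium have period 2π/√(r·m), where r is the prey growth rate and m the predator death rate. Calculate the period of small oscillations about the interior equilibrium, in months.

Here r = 1.04 and m = 0.26, so r·m = 0.27.
ω = √0.27 = 0.52 per month, hence T = 2π/ω ≈ 12.1 months.

T ≈ 12.1 months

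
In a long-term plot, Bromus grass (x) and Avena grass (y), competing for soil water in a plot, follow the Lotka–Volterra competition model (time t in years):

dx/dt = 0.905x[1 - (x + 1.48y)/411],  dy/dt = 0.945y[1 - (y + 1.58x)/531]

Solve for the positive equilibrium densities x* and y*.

x* ≈ 280, y* ≈ 88.4

Setting both brackets to zero gives the nullclines x + 1.48y = 411 and 1.58x + y = 531.
Substituting y = 531 - 1.58x into the first: x(1 - 1.48·1.58) = 411 - 1.48·531.
So x* = -375/-1.34 = 280, and then y* = 531 - 1.58·280 = 88.4.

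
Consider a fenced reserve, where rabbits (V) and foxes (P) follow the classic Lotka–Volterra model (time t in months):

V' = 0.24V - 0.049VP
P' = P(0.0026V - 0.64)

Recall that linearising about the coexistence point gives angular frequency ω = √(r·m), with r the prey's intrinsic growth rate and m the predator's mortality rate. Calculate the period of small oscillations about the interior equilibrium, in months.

Here r = 0.24 and m = 0.64, so r·m = 0.154.
ω = √0.154 = 0.392 per month, hence T = 2π/ω ≈ 16 months.

T ≈ 16 months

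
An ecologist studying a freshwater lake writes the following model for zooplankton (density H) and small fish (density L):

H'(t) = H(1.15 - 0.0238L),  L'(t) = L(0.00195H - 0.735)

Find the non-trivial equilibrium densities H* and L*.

Set dL/dt = 0 with L > 0: 0.00195H - 0.735 = 0, so H* = 0.735/0.00195 = 377.
Set dH/dt = 0 with H > 0: 1.15 - 0.0238L = 0, so L* = 1.15/0.0238 = 48.3.

H* ≈ 377, L* ≈ 48.3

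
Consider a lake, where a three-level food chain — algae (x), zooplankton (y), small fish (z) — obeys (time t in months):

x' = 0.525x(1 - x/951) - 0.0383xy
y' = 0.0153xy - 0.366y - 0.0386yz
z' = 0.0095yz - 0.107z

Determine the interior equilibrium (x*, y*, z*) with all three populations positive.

x* ≈ 170, y* ≈ 11.3, z* ≈ 57.7

From dz/dt = 0: 0.0095y* = 0.107, so y* = 11.3.
From dx/dt = 0: 0.525(1 - x*/951) = 0.0383·11.3, giving x* = 951·(1 - 0.822) = 170.
From dy/dt = 0: 0.0153·170 - 0.366 = 0.0386z*, so z* = 2.23/0.0386 = 57.7.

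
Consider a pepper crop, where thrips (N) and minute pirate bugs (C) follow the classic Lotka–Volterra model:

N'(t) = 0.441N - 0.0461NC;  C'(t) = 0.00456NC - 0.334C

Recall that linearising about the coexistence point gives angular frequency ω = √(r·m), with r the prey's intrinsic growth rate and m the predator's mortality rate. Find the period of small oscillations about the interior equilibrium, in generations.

T ≈ 16.4 generations

Here r = 0.441 and m = 0.334, so r·m = 0.147.
ω = √0.147 = 0.384 per generation, hence T = 2π/ω ≈ 16.4 generations.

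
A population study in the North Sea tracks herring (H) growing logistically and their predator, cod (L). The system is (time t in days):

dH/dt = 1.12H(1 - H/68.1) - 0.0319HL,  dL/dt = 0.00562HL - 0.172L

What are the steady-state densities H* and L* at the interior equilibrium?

H* ≈ 30.6, L* ≈ 19.3

From dL/dt = 0 with L > 0: 0.00562H* = 0.172, so H* = 30.6.
Substitute into dH/dt = 0: 1.12(1 - 30.6/68.1) = 0.0319L*.
The bracket is 0.551, giving L* = 0.617/0.0319 = 19.3.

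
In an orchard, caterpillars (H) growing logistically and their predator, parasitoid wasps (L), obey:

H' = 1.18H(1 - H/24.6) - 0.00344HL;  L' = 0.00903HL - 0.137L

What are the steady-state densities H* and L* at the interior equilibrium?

H* ≈ 15.2, L* ≈ 131

From dL/dt = 0 with L > 0: 0.00903H* = 0.137, so H* = 15.2.
Substitute into dH/dt = 0: 1.18(1 - 15.2/24.6) = 0.00344L*.
The bracket is 0.383, giving L* = 0.452/0.00344 = 131.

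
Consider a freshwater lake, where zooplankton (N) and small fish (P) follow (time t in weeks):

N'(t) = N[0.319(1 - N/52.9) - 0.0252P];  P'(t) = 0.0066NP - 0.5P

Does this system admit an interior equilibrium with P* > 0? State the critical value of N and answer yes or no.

Threshold N = 75.8; K < 75.8, so no, the predator goes extinct.

The predator equation gives dP/dt > 0 only when N > 0.5/0.0066 = 75.8.
Without the predator, N → K = 52.9. Since 52.9 < 75.8, the predator cannot invade.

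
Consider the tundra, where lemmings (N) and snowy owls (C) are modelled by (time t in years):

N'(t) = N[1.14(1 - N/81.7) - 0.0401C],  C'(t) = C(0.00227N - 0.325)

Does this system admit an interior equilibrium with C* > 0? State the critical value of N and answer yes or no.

Threshold N = 143; K < 143, so no, the predator goes extinct.

The predator equation gives dC/dt > 0 only when N > 0.325/0.00227 = 143.
Without the predator, N → K = 81.7. Since 81.7 < 143, the predator cannot invade.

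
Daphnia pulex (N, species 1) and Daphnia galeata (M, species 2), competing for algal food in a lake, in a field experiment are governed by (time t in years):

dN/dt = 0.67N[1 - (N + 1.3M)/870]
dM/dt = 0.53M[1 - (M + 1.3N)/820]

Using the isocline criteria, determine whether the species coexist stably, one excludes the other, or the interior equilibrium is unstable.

Compare the nullcline intercepts: K1/α12 = 870/1.3 = 669 < K2 = 820; K2/α21 = 820/1.3 = 631 < K1 = 870.
Since both are reversed, neither can invade when rare; the interior point is a saddle.

unstable coexistence (outcome depends on initial conditions)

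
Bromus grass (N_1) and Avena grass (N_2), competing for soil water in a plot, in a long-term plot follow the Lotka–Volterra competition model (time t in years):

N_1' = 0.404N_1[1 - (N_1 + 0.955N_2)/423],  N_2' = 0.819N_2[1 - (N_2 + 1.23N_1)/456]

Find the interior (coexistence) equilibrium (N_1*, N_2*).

Setting both brackets to zero gives the nullclines N_1 + 0.955N_2 = 423 and 1.23N_1 + N_2 = 456.
Substituting N_2 = 456 - 1.23N_1 into the first: N_1(1 - 0.955·1.23) = 423 - 0.955·456.
So N_1* = -12.5/-0.175 = 71.5, and then N_2* = 456 - 1.23·71.5 = 368.

N_1* ≈ 71.5, N_2* ≈ 368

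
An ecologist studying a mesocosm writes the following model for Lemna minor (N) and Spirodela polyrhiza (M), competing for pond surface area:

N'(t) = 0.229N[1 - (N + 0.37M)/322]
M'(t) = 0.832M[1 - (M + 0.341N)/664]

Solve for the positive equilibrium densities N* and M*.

N* ≈ 87.3, M* ≈ 634

Setting both brackets to zero gives the nullclines N + 0.37M = 322 and 0.341N + M = 664.
Substituting M = 664 - 0.341N into the first: N(1 - 0.37·0.341) = 322 - 0.37·664.
So N* = 76.3/0.874 = 87.3, and then M* = 664 - 0.341·87.3 = 634.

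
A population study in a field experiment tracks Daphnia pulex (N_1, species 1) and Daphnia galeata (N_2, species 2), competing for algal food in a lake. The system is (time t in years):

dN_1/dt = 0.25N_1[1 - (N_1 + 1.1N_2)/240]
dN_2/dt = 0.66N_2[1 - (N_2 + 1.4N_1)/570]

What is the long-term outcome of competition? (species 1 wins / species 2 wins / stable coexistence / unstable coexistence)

species 2 excludes species 1

Compare the nullcline intercepts: K1/α12 = 240/1.1 = 218 < K2 = 570; K2/α21 = 570/1.4 = 407 > K1 = 240.
Since the inequalities point opposite ways, species 2 can invade but species 1 cannot.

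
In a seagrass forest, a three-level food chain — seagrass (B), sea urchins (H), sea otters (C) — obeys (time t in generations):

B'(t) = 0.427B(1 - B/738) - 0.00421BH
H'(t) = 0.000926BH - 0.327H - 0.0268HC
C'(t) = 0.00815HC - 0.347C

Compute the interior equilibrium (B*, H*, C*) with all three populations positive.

From dC/dt = 0: 0.00815H* = 0.347, so H* = 42.6.
From dB/dt = 0: 0.427(1 - B*/738) = 0.00421·42.6, giving B* = 738·(1 - 0.42) = 428.
From dH/dt = 0: 0.000926·428 - 0.327 = 0.0268C*, so C* = 0.0695/0.0268 = 2.59.

B* ≈ 428, H* ≈ 42.6, C* ≈ 2.59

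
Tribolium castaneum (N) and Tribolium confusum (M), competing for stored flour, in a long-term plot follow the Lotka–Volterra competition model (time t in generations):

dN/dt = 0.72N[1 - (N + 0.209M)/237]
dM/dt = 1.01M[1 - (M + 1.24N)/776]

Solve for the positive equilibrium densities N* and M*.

Setting both brackets to zero gives the nullclines N + 0.209M = 237 and 1.24N + M = 776.
Substituting M = 776 - 1.24N into the first: N(1 - 0.209·1.24) = 237 - 0.209·776.
So N* = 74.8/0.741 = 101, and then M* = 776 - 1.24·101 = 651.

N* ≈ 101, M* ≈ 651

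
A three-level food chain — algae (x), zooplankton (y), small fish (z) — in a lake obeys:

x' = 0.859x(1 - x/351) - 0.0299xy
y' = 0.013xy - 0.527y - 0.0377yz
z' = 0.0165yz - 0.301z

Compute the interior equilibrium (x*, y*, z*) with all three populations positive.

x* ≈ 128, y* ≈ 18.2, z* ≈ 30.2

From dz/dt = 0: 0.0165y* = 0.301, so y* = 18.2.
From dx/dt = 0: 0.859(1 - x*/351) = 0.0299·18.2, giving x* = 351·(1 - 0.635) = 128.
From dy/dt = 0: 0.013·128 - 0.527 = 0.0377z*, so z* = 1.14/0.0377 = 30.2.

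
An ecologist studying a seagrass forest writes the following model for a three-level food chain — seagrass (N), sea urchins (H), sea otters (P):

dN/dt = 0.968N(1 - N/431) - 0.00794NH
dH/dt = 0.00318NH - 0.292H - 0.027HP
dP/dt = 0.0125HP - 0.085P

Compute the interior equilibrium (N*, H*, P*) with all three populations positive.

From dP/dt = 0: 0.0125H* = 0.085, so H* = 6.8.
From dN/dt = 0: 0.968(1 - N*/431) = 0.00794·6.8, giving N* = 431·(1 - 0.0558) = 407.
From dH/dt = 0: 0.00318·407 - 0.292 = 0.027P*, so P* = 1/0.027 = 37.1.

N* ≈ 407, H* ≈ 6.8, P* ≈ 37.1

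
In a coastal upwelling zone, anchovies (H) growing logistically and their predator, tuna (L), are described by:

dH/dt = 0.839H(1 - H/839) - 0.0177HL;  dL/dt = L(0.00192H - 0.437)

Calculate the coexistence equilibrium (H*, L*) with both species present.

From dL/dt = 0 with L > 0: 0.00192H* = 0.437, so H* = 228.
Substitute into dH/dt = 0: 0.839(1 - 228/839) = 0.0177L*.
The bracket is 0.729, giving L* = 0.611/0.0177 = 34.5.

H* ≈ 228, L* ≈ 34.5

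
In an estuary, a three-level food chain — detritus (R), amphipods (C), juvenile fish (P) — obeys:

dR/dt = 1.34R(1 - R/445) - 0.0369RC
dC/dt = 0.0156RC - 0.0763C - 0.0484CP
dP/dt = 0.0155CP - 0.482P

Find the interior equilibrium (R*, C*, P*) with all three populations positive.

From dP/dt = 0: 0.0155C* = 0.482, so C* = 31.1.
From dR/dt = 0: 1.34(1 - R*/445) = 0.0369·31.1, giving R* = 445·(1 - 0.856) = 63.9.
From dC/dt = 0: 0.0156·63.9 - 0.0763 = 0.0484P*, so P* = 0.921/0.0484 = 19.

R* ≈ 63.9, C* ≈ 31.1, P* ≈ 19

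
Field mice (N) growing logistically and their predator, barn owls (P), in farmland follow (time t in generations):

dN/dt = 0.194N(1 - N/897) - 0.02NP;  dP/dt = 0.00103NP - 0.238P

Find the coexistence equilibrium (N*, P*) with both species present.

N* ≈ 231, P* ≈ 7.2

From dP/dt = 0 with P > 0: 0.00103N* = 0.238, so N* = 231.
Substitute into dN/dt = 0: 0.194(1 - 231/897) = 0.02P*.
The bracket is 0.742, giving P* = 0.144/0.02 = 7.2.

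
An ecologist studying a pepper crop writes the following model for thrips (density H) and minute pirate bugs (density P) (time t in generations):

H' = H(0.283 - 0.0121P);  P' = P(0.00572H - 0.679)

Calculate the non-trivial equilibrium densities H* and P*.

Set dP/dt = 0 with P > 0: 0.00572H - 0.679 = 0, so H* = 0.679/0.00572 = 119.
Set dH/dt = 0 with H > 0: 0.283 - 0.0121P = 0, so P* = 0.283/0.0121 = 23.4.

H* ≈ 119, P* ≈ 23.4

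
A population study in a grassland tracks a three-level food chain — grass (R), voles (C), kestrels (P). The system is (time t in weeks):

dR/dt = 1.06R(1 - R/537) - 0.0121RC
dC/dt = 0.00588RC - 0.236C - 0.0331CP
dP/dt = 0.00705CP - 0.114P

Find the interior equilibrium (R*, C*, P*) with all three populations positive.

R* ≈ 438, C* ≈ 16.2, P* ≈ 70.7

From dP/dt = 0: 0.00705C* = 0.114, so C* = 16.2.
From dR/dt = 0: 1.06(1 - R*/537) = 0.0121·16.2, giving R* = 537·(1 - 0.185) = 438.
From dC/dt = 0: 0.00588·438 - 0.236 = 0.0331P*, so P* = 2.34/0.0331 = 70.7.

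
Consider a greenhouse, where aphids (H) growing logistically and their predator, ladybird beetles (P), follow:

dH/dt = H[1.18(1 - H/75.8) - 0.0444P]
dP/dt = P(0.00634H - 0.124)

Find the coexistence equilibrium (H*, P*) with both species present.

From dP/dt = 0 with P > 0: 0.00634H* = 0.124, so H* = 19.6.
Substitute into dH/dt = 0: 1.18(1 - 19.6/75.8) = 0.0444P*.
The bracket is 0.742, giving P* = 0.876/0.0444 = 19.7.

H* ≈ 19.6, P* ≈ 19.7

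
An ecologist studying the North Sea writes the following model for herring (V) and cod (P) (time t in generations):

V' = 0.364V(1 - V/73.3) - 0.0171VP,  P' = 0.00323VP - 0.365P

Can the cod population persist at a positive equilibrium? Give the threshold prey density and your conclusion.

The predator equation gives dP/dt > 0 only when V > 0.365/0.00323 = 113.
Without the predator, V → K = 73.3. Since 73.3 < 113, the predator cannot invade.

Threshold V = 113; K < 113, so no, the predator goes extinct.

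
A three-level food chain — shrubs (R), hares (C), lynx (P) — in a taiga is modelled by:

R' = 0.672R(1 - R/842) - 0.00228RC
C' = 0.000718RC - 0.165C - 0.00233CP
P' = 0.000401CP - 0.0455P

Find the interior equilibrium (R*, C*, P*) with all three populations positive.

R* ≈ 518, C* ≈ 113, P* ≈ 88.8

From dP/dt = 0: 0.000401C* = 0.0455, so C* = 113.
From dR/dt = 0: 0.672(1 - R*/842) = 0.00228·113, giving R* = 842·(1 - 0.385) = 518.
From dC/dt = 0: 0.000718·518 - 0.165 = 0.00233P*, so P* = 0.207/0.00233 = 88.8.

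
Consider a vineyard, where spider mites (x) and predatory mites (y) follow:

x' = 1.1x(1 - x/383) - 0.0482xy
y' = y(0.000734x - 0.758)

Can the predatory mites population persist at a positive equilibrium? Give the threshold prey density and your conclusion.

Threshold x = 1030; K < 1030, so no, the predator goes extinct.

The predator equation gives dy/dt > 0 only when x > 0.758/0.000734 = 1030.
Without the predator, x → K = 383. Since 383 < 1030, the predator cannot invade.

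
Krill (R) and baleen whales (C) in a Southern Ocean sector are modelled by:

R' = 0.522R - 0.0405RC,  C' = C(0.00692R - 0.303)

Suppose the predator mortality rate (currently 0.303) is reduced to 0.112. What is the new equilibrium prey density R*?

R* ≈ 16.2

At the interior fixed point, setting dC/dt = 0 with C > 0 fixes R* = (predator death rate)/(RC coefficient) — independent of the other coefficients.
With the change, R* = 0.112/0.00692 = 16.2; it falls from 43.8.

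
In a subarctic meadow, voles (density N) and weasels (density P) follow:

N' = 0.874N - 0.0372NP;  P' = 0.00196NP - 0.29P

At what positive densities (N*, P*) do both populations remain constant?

Set dP/dt = 0 with P > 0: 0.00196N - 0.29 = 0, so N* = 0.29/0.00196 = 148.
Set dN/dt = 0 with N > 0: 0.874 - 0.0372P = 0, so P* = 0.874/0.0372 = 23.5.

N* ≈ 148, P* ≈ 23.5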